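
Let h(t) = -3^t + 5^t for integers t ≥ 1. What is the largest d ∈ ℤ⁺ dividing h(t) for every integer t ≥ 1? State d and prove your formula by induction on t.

Computing the first values: h(1) = 2 and h(2) = 16; gcd(2, 16) = 2, so d ≤ 2.
We prove 2 | -3^t + 5^t for all t ≥ 1 by induction on t.
Base step (t = 1): h(1) = 2 = 2·(1), so 2 | h(1).
Inductive step: assume the claim holds for t = j, i.e. 2 | h(j). Then
5^{j+1} − 3^{j+1} = 5·5^j − 3·3^j = 5·(5^j − 3^j) + (2)·3^j. The first term is divisible by 2 by the inductive hypothesis, and the second term (2)·3^j is divisible by 2 since 2 | 2. Hence 2 | h(j+1).
Hence, by induction on t, the claim holds for every t ≥ 1.
Therefore the largest such d is 2.

d = 2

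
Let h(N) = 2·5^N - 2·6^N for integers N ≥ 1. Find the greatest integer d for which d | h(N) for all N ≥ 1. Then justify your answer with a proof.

Computing the first values: h(1) = -2 and h(2) = -22; gcd(-2, -22) = 2, so d ≤ 2.
We prove 2 | 2·5^N - 2·6^N for all N ≥ 1 by induction on N.
Base case (N = 1): h(1) = -2 = 2·(-1), so 2 | h(1).
For the inductive step, assume it holds for an arbitrary r ≥ 1, i.e. 2 | h(r). Then
h(r+1) − 6·h(r) = (2·5^(r+1) - 2·6^(r+1)) − 6·(2·5^r - 2·6^r) = (2)·5^r·(5 − 6) = (-2)·5^r. Since 2 | h(r) by the inductive hypothesis, 2 | 6·h(r); and 2 | -2 since -2 = 2·-1. Therefore 2 | h(r+1).
By the principle of mathematical induction, the result holds for all N ≥ 1.
Therefore the largest such d is 2.

d = 2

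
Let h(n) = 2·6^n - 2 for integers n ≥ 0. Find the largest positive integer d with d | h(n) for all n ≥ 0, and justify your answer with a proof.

Computing the first values: h(0) = 0 and h(1) = 10; gcd(0, 10) = 10, so d ≤ 10.
We prove 10 | 2·6^n - 2 for all n ≥ 0 by induction on n.
When n = 0: h(0) = 0 = 10·(0), so 10 | h(0).
Inductive step: assume the claim holds for n = j, i.e. 10 | h(j). Then
h(j+1) = 2·6^(j+1) - 2 = 6·(2·6^j - 2) + 10 = 6·h(j) + 10. The first term is divisible by 10 by the inductive hypothesis, and 10 is divisible by 10. Hence 10 | h(j+1).
Hence, by induction on n, the claim holds for every n ≥ 0.
Therefore the largest such d is 10.

d = 10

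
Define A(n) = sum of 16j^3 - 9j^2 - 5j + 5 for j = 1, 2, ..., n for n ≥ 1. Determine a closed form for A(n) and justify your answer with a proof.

We claim A(n) = n(4n^3 + 5n^2 - 3n + 1) for all n ≥ 1.
For the base case n = 1: A(1) = 7, and the closed form gives 7. They agree.
For the inductive step, assume it holds for an arbitrary j ≥ 1, so A(j) = j(4j^3 + 5j^2 - 3j + 1).
Then A(j+1) = A(j) + (16j^3 + 39j^2 + 25j + 7) = (j(4j^3 + 5j^2 - 3j + 1)) + (16j^3 + 39j^2 + 25j + 7).
Simplifying, A(j+1) = (j + 1)(4j^3 + 17j^2 + 19j + 7) = (j+1)(4(j+1)^3 + 5(j+1)^2 - 3(j+1) + 1),
which is the closed form with n = j+1.
This completes the induction.

A(n) = n(4n^3 + 5n^2 - 3n + 1)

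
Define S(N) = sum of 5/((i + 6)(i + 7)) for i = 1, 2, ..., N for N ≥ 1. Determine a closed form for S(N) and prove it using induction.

We claim S(N) = 5N/(7(N + 7)) for all N ≥ 1.
Base case (N = 1): S(1) = 5/56, and the closed form gives 5/56. They agree.
Inductive step: assume the claim holds for N = i, so S(i) = 5i/(7(i + 7)).
Then S(i+1) = S(i) + (5/((i + 7)(i + 8))) = (5i/(7(i + 7))) + (5/((i + 7)(i + 8))).
Simplifying, S(i+1) = 5(i + 1)/(7(i + 8)) = 5(i+1)/(7((i+1) + 7)),
which is the closed form with N = i+1.
By induction, the statement is established for all N ≥ 1.

S(N) = 5N/(7(N + 7))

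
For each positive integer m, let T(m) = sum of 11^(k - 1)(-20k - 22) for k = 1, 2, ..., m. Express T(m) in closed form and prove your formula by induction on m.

T(m) = -2·11^m(m + 1) + 2

We claim T(m) = -2·11^m(m + 1) + 2 for all m ≥ 1.
Base case (m = 1): T(1) = -42, and the closed form gives -42. They agree.
For the inductive step, assume it holds for an arbitrary k ≥ 1, so T(k) = -2·11^k(k + 1) + 2.
Then T(k+1) = T(k) + (11^k(-20k - 42)) = (-2·11^k(k + 1) + 2) + (11^k(-20k - 42)).
Simplifying, T(k+1) = -22·11^k·k - 44·11^k + 2 = -2·11^(k+1)((k+1) + 1) + 2,
which is the closed form with m = k+1.
By induction, the statement is established for all m ≥ 1.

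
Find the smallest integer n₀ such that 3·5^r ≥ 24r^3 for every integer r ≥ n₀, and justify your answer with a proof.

At r = 3: 375 < 648, so the inequality fails and n₀ ≥ 4. We prove 3·5^r ≥ 24r^3 for all r ≥ 4.
Base case (r = 4): 3·5^r = 1875 and 24r^3 = 1536, so 1875 ≥ 1536.
Inductive step: suppose the statement holds for some j ≥ 4, so 3·5^j ≥ 24j^3.
Then 3·5^(j + 1) = 5·(3·5^j) ≥ 5·(24j^3).
Also, for j ≥ 4 we have 5·(24j^3) ≥ 24(j+1)^3, since 5 ≥ (1 + 1/j)^3 for all j ≥ 4.
Combining, 3·5^(j + 1) ≥ 24(j+1)^3.
By the principle of mathematical induction, the result holds for all r ≥ 4.
Hence the smallest such n₀ is 4.

n₀ = 4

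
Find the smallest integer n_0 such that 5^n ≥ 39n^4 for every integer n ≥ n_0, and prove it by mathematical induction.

At n = 7: 78125 < 93639, so the inequality fails and n_0 ≥ 8. We prove 5^n ≥ 39n^4 for all n ≥ 8.
When n = 8: 5^n = 390625 and 39n^4 = 159744, so 390625 ≥ 159744.
Suppose the result is true for n = r, so 5^r ≥ 39r^4.
Then 5^(r + 1) = 5·(5^r) ≥ 5·(39r^4).
Also, for r ≥ 8 we have 5·(39r^4) ≥ 39(r+1)^4, since 5 ≥ (1 + 1/r)^4 for all r ≥ 8.
Combining, 5^(r + 1) ≥ 39(r+1)^4.
Hence, by induction on n, the claim holds for every n ≥ 8.
Hence the smallest such n_0 is 8.

n_0 = 8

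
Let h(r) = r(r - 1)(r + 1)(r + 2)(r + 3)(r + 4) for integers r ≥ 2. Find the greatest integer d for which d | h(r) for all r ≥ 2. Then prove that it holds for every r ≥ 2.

d = 720

Computing the first values: h(2) = 720 and h(3) = 5040; gcd(720, 5040) = 720, so d ≤ 720.
We prove 720 | r(r - 1)(r + 1)(r + 2)(r + 3)(r + 4) for all r ≥ 2 by induction on r.
When r = 2: h(2) = 720 = 720·(1), so 720 | h(2).
For the inductive step, assume it holds for an arbitrary j ≥ 2, i.e. 720 | h(j). Then
h(j+1) − h(j) = j·(j+1)·(j+2)·(j+3)·(j+4)·(j+5) − (j-1)·j·(j+1)·(j+2)·(j+3)·(j+4) = j·(j+1)·(j+2)·(j+3)·(j+4)·[(j+5) − (j-1)] = 6·j·(j+1)·(j+2)·(j+3)·(j+4). The product of 5 consecutive integers is divisible by (5)! = 120, so h(j+1) − h(j) is divisible by 6·120 = 720. By the inductive hypothesis 720 | h(j), hence 720 | h(j+1).
By induction, the statement is established for all r ≥ 2.
Therefore the largest such d is 720.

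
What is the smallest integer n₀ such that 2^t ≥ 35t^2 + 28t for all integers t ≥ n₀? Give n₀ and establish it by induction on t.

At t = 12: 4096 < 5376, so the inequality fails and n₀ ≥ 13. We prove 2^t ≥ 35t^2 + 28t for all t ≥ 13.
When t = 13: 2^t = 8192 and 35t^2 + 28t = 6279, so 8192 ≥ 6279.
Suppose the result is true for t = p, so 2^p ≥ 35p^2 + 28p.
Then 2^(p + 1) = 2·(2^p) ≥ 2·(35p^2 + 28p).
Also, for p ≥ 13 we have 2·(35p^2 + 28p) ≥ 35(p+1)^2 + 28(p+1), since 2·(35p^2 + 28p) − (35(p+1)^2 + 28(p+1)) = 35p^2 - 42p - 63, which is nonnegative for all p ≥ 13.
Combining, 2^(p + 1) ≥ 35(p+1)^2 + 28(p+1).
By induction, the statement is established for all t ≥ 13.
Hence the smallest such n₀ is 13.

n₀ = 13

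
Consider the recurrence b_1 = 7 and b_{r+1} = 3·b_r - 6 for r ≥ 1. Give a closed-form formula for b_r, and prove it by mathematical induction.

Computing the first terms: b_1 = 7, b_2 = 15, b_3 = 39. This suggests b_r = 4·3^(r - 1) + 3.
Base case (r = 1): the formula gives 7 = 7 = b_1.
Inductive step: assume the claim holds for r = m, so b_m = 4·3^(m - 1) + 3.
Then b_{m+1} = 3·b_m - 6 = 3·(4·3^(m - 1) + 3) - 6 = 4·3^m + 3 = 4·3^((m+1) - 1) + 3,
which is the claimed formula at r = m+1.
Hence, by induction on r, the claim holds for every r ≥ 1.

b_r = 4·3^(r - 1) + 3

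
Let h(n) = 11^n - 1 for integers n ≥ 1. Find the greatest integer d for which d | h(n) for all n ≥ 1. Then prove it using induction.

d = 10

Computing the first values: h(1) = 10 and h(2) = 120; gcd(10, 120) = 10, so d ≤ 10.
We prove 10 | 11^n - 1 for all n ≥ 1 by induction on n.
Base step (n = 1): h(1) = 10 = 10·(1), so 10 | h(1).
Suppose the result is true for n = i, i.e. 10 | h(i). Then
11^{i+1} − 1^{i+1} = 11·11^i − 1·1^i = 11·(11^i − 1^i) + (10)·1^i. The first term is divisible by 10 by the inductive hypothesis, and the second term (10)·1^i is divisible by 10 since 10 | 10. Hence 10 | h(i+1).
By induction, the statement is established for all n ≥ 1.
Therefore the largest such d is 10.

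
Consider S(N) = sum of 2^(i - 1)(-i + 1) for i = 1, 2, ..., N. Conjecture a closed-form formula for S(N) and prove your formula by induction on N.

S(N) = 2^N(-N + 2) - 2

We claim S(N) = 2^N(-N + 2) - 2 for all N ≥ 1.
When N = 1: S(1) = 0, and the closed form gives 0. They agree.
Suppose the result is true for N = i, so S(i) = 2^i(-i + 2) - 2.
Then S(i+1) = S(i) + (-2^i·i) = (2^i(-i + 2) - 2) + (-2^i·i).
Simplifying, S(i+1) = -2·2^i·i + 2·2^i - 2 = 2^(i+1)(-(i+1) + 2) - 2,
which is the closed form with N = i+1.
By induction, the statement is established for all N ≥ 1.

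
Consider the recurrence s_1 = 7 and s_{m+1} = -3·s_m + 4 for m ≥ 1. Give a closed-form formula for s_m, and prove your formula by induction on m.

s_m = -2(-3)^m + 1

Computing the first terms: s_1 = 7, s_2 = -17, s_3 = 55. This suggests s_m = -2(-3)^m + 1.
When m = 1: the formula gives 7 = 7 = s_1.
Inductive step: assume the claim holds for m = p, so s_p = -2(-3)^p + 1.
Then s_{p+1} = -3·s_p + 4 = -3·(-2(-3)^p + 1) + 4 = -2(-3)^(p + 1) + 1,
which is the claimed formula at m = p+1.
By induction, the statement is established for all m ≥ 1.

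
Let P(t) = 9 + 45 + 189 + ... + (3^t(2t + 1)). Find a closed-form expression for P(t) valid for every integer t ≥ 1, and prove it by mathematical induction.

We claim P(t) = 3^(t + 1)t for all t ≥ 1.
Base case (t = 1): P(1) = 9, and the closed form gives 9. They agree.
For the inductive step, assume it holds for an arbitrary k ≥ 1, so P(k) = 3^(k + 1)k.
Then P(k+1) = P(k) + (3^(k + 1)(2k + 3)) = (3^(k + 1)k) + (3^(k + 1)(2k + 3)).
Simplifying, P(k+1) = 3^(k + 2)(k + 1) = 3^((k+1) + 1)(k+1),
which is the closed form with t = k+1.
This completes the induction.

P(t) = 3^(t + 1)t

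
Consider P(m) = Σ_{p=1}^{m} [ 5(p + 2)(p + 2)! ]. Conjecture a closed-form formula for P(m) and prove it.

We claim P(m) = 5(m + 3)! - 30 for all m ≥ 1.
Base case (m = 1): P(1) = 90, and the closed form gives 90. They agree.
Inductive step: assume the claim holds for m = p, so P(p) = 5(p + 3)! - 30.
Then P(p+1) = P(p) + (5(p + 3)(p + 3)!) = (5(p + 3)! - 30) + (5(p + 3)(p + 3)!).
Simplifying, P(p+1) = 5((p+1) + 3)! - 30,
which is the closed form with m = p+1.
By induction, the statement is established for all m ≥ 1.

P(m) = 5(m + 3)! - 30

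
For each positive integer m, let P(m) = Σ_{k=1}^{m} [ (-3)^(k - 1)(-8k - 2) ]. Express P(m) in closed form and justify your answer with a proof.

P(m) = (-3)^m(2m + 1) - 1

We claim P(m) = (-3)^m(2m + 1) - 1 for all m ≥ 1.
Base step (m = 1): P(1) = -10, and the closed form gives -10. They agree.
For the inductive step, assume it holds for an arbitrary k ≥ 1, so P(k) = (-3)^k(2k + 1) - 1.
Then P(k+1) = P(k) + ((-3)^k(-8k - 10)) = ((-3)^k(2k + 1) - 1) + ((-3)^k(-8k - 10)).
Simplifying, P(k+1) = -6(-3)^k·k - 9(-3)^k - 1 = (-3)^(k+1)(2(k+1) + 1) - 1,
which is the closed form with m = k+1.
Hence, by induction on m, the claim holds for every m ≥ 1.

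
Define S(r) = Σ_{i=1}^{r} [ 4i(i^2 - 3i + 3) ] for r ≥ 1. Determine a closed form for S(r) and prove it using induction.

S(r) = r(r + 1)(r^2 - 3r + 4)

We claim S(r) = r(r + 1)(r^2 - 3r + 4) for all r ≥ 1.
For the base case r = 1: S(1) = 4, and the closed form gives 4. They agree.
Suppose the result is true for r = i, so S(i) = i(i^3 - 2i^2 + i + 4).
Then S(i+1) = S(i) + (4i^3 + 4) = (i(i^3 - 2i^2 + i + 4)) + (4i^3 + 4).
Simplifying, S(i+1) = (i + 1)(i + 2)(i^2 - i + 2) = (i+1)((i+1) + 1)((i+1)^2 - 3(i+1) + 4),
which is the closed form with r = i+1.
By the principle of mathematical induction, the result holds for all r ≥ 1.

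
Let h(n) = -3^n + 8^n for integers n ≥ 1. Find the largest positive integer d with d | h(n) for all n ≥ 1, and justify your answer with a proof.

d = 5

Computing the first values: h(1) = 5 and h(2) = 55; gcd(5, 55) = 5, so d ≤ 5.
We prove 5 | -3^n + 8^n for all n ≥ 1 by induction on n.
For the base case n = 1: h(1) = 5 = 5·(1), so 5 | h(1).
Suppose the result is true for n = r, i.e. 5 | h(r). Then
8^{r+1} − 3^{r+1} = 8·8^r − 3·3^r = 8·(8^r − 3^r) + (5)·3^r. The first term is divisible by 5 by the inductive hypothesis, and the second term (5)·3^r is divisible by 5 since 5 | 5. Hence 5 | h(r+1).
By induction, the statement is established for all n ≥ 1.
Therefore the largest such d is 5.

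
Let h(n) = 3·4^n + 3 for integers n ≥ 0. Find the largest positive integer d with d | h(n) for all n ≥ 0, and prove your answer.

Computing the first values: h(0) = 6 and h(1) = 15; gcd(6, 15) = 3, so d ≤ 3.
We prove 3 | 3·4^n + 3 for all n ≥ 0 by induction on n.
For the base case n = 0: h(0) = 6 = 3·(2), so 3 | h(0).
For the inductive step, assume it holds for an arbitrary m ≥ 0, i.e. 3 | h(m). Then
h(m+1) = 3·4^(m+1) + 3 = 4·(3·4^m + 3) - 9 = 4·h(m) - 9. The first term is divisible by 3 by the inductive hypothesis, and -9 is divisible by 3. Hence 3 | h(m+1).
Hence, by induction on n, the claim holds for every n ≥ 0.
Therefore the largest such d is 3.

d = 3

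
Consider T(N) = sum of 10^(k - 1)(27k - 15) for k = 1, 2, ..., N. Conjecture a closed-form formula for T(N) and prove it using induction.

T(N) = 10^N(3N - 2) + 2

We claim T(N) = 10^N(3N - 2) + 2 for all N ≥ 1.
When N = 1: T(1) = 12, and the closed form gives 12. They agree.
Suppose the result is true for N = k, so T(k) = 10^k(3k - 2) + 2.
Then T(k+1) = T(k) + (10^k(27k + 12)) = (10^k(3k - 2) + 2) + (10^k(27k + 12)).
Simplifying, T(k+1) = 30·10^k·k + 10·10^k + 2 = 10^(k+1)(3(k+1) - 2) + 2,
which is the closed form with N = k+1.
Hence, by induction on N, the claim holds for every N ≥ 1.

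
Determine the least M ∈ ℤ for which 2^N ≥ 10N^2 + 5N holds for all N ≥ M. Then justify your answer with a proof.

At N = 10: 1024 < 1050, so the inequality fails and M ≥ 11. We prove 2^N ≥ 10N^2 + 5N for all N ≥ 11.
Base step (N = 11): 2^N = 2048 and 10N^2 + 5N = 1265, so 2048 ≥ 1265.
Inductive step: suppose the statement holds for some i ≥ 11, so 2^i ≥ 10i^2 + 5i.
Then 2^(i + 1) = 2·(2^i) ≥ 2·(10i^2 + 5i).
Also, for i ≥ 11 we have 2·(10i^2 + 5i) ≥ 10(i+1)^2 + 5(i+1), since 2·(10i^2 + 5i) − (10(i+1)^2 + 5(i+1)) = 10i^2 - 15i - 15, which is nonnegative for all i ≥ 11.
Combining, 2^(i + 1) ≥ 10(i+1)^2 + 5(i+1).
By induction, the statement is established for all N ≥ 11.
Hence the smallest such M is 11.

M = 11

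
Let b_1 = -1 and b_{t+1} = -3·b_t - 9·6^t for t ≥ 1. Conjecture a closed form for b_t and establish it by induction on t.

b_t = 5(-3)^(t - 1) - 6^t

Computing the first terms: b_1 = -1, b_2 = -51, b_3 = -171. This suggests b_t = 5(-3)^(t - 1) - 6^t.
When t = 1: the formula gives -1 = -1 = b_1.
Suppose the result is true for t = r, so b_r = 5(-3)^(r - 1) - 6^r.
Then b_{r+1} = -3·b_r - 9·6^r = -3·(5(-3)^(r - 1) - 6^r) - 9·6^r = 5(-3)^r - 6^(r + 1) = 5(-3)^((r+1) - 1) - 6^(r+1),
which is the claimed formula at t = r+1.
This completes the induction.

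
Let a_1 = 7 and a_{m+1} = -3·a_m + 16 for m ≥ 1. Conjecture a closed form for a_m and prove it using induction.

a_m = -(-3)^m + 4

Computing the first terms: a_1 = 7, a_2 = -5, a_3 = 31. This suggests a_m = -(-3)^m + 4.
Base case (m = 1): the formula gives 7 = 7 = a_1.
Suppose the result is true for m = k, so a_k = -(-3)^k + 4.
Then a_{k+1} = -3·a_k + 16 = -3·(-(-3)^k + 4) + 16 = -(-3)^(k + 1) + 4,
which is the claimed formula at m = k+1.
By the principle of mathematical induction, the result holds for all m ≥ 1.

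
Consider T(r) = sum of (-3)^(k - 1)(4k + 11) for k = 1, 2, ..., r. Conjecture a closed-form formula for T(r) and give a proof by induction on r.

T(r) = -(-3)^r(r + 3) + 3

We claim T(r) = -(-3)^r(r + 3) + 3 for all r ≥ 1.
For the base case r = 1: T(1) = 15, and the closed form gives 15. They agree.
Inductive step: suppose the statement holds for some k ≥ 1, so T(k) = -(-3)^k(k + 3) + 3.
Then T(k+1) = T(k) + ((-3)^k(4k + 15)) = (-(-3)^k(k + 3) + 3) + ((-3)^k(4k + 15)).
Simplifying, T(k+1) = 3(-3)^k·k + 12(-3)^k + 3 = -(-3)^(k+1)((k+1) + 3) + 3,
which is the closed form with r = k+1.
By the principle of mathematical induction, the result holds for all r ≥ 1.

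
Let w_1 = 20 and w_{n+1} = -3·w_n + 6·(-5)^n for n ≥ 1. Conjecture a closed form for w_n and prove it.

Computing the first terms: w_1 = 20, w_2 = -90, w_3 = 420. This suggests w_n = 5(-3)^(n - 1) - 3(-5)^n.
Base step (n = 1): the formula gives 20 = 20 = w_1.
Suppose the result is true for n = m, so w_m = 5(-3)^(m - 1) - 3(-5)^m.
Then w_{m+1} = -3·w_m + 6·(-5)^m = -3·(5(-3)^(m - 1) - 3(-5)^m) + 6·(-5)^m = 5(-3)^m - 3(-5)^(m + 1) = 5(-3)^((m+1) - 1) - 3(-5)^(m+1),
which is the claimed formula at n = m+1.
Hence, by induction on n, the claim holds for every n ≥ 1.

w_n = 5(-3)^(n - 1) - 3(-5)^n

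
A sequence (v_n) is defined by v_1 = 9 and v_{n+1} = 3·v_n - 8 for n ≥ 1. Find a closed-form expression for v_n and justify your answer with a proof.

Computing the first terms: v_1 = 9, v_2 = 19, v_3 = 49. This suggests v_n = 5·3^(n - 1) + 4.
For the base case n = 1: the formula gives 9 = 9 = v_1.
Suppose the result is true for n = m, so v_m = 5·3^(m - 1) + 4.
Then v_{m+1} = 3·v_m - 8 = 3·(5·3^(m - 1) + 4) - 8 = 5·3^m + 4 = 5·3^((m+1) - 1) + 4,
which is the claimed formula at n = m+1.
By the principle of mathematical induction, the result holds for all n ≥ 1.

v_n = 5·3^(n - 1) + 4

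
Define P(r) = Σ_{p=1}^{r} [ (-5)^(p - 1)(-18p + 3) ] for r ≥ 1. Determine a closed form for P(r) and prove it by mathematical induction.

We claim P(r) = 3(-5)^r·r for all r ≥ 1.
For the base case r = 1: P(1) = -15, and the closed form gives -15. They agree.
Suppose the result is true for r = p, so P(p) = 3(-5)^p·p.
Then P(p+1) = P(p) + ((-5)^p(-18p - 15)) = (3(-5)^p·p) + ((-5)^p(-18p - 15)).
Simplifying, P(p+1) = (-5)^(p + 1)(3p + 3) = 3(-5)^(p+1)·(p+1),
which is the closed form with r = p+1.
By induction, the statement is established for all r ≥ 1.

P(r) = 3(-5)^r·r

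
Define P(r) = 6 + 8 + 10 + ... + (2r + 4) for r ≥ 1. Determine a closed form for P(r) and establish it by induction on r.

We claim P(r) = r(r + 5) for all r ≥ 1.
Base case (r = 1): P(1) = 6, and the closed form gives 6. They agree.
Inductive step: suppose the statement holds for some p ≥ 1, so P(p) = p(p + 5).
Then P(p+1) = P(p) + (2p + 6) = (p(p + 5)) + (2p + 6).
Simplifying, P(p+1) = (p + 1)(p + 6) = (p+1)((p+1) + 5),
which is the closed form with r = p+1.
This completes the induction.

P(r) = r(r + 5)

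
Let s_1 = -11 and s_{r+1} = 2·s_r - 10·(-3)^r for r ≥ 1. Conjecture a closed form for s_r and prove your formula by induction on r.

Computing the first terms: s_1 = -11, s_2 = 8, s_3 = -74. This suggests s_r = 2(-3)^r - 5·2^(r - 1).
Base step (r = 1): the formula gives -11 = -11 = s_1.
Suppose the result is true for r = k, so s_k = 2(-3)^k - 5·2^(k - 1).
Then s_{k+1} = 2·s_k - 10·(-3)^k = 2·(2(-3)^k - 5·2^(k - 1)) - 10·(-3)^k = 2(-3)^(k + 1) - 5·2^k = 2(-3)^(k+1) - 5·2^((k+1) - 1),
which is the claimed formula at r = k+1.
By the principle of mathematical induction, the result holds for all r ≥ 1.

s_r = 2(-3)^r - 5·2^(r - 1)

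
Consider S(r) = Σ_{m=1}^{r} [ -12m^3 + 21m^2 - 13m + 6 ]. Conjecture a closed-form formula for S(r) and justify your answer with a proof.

S(r) = -r(3r^3 - r^2 - r - 3)

We claim S(r) = -r(3r^3 - r^2 - r - 3) for all r ≥ 1.
Base step (r = 1): S(1) = 2, and the closed form gives 2. They agree.
Inductive step: assume the claim holds for r = m, so S(m) = m(-3m^3 + m^2 + m + 3).
Then S(m+1) = S(m) + (-12m^3 - 15m^2 - 7m + 2) = (m(-3m^3 + m^2 + m + 3)) + (-12m^3 - 15m^2 - 7m + 2).
Simplifying, S(m+1) = -(m + 1)(3m^3 + 8m^2 + 6m - 2) = -(m+1)(3(m+1)^3 - (m+1)^2 - (m+1) - 3),
which is the closed form with r = m+1.
By the principle of mathematical induction, the result holds for all r ≥ 1.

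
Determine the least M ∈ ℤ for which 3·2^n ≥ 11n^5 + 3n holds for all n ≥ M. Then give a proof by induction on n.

At n = 25: 100663296 < 107421950, so the inequality fails and M ≥ 26. We prove 3·2^n ≥ 11n^5 + 3n for all n ≥ 26.
When n = 26: 3·2^n = 201326592 and 11n^5 + 3n = 130695214, so 201326592 ≥ 130695214.
Inductive step: assume the claim holds for n = i, so 3·2^i ≥ 11i^5 + 3i.
Then 3·2^(i + 1) = 2·(3·2^i) ≥ 2·(11i^5 + 3i).
Also, for i ≥ 26 we have 2·(11i^5 + 3i) ≥ 11(i+1)^5 + 3(i+1), since 2·(11i^5 + 3i) − (11(i+1)^5 + 3(i+1)) = 11i^5 - 55i^4 - 110i^3 - 110i^2 - 52i - 14, which is nonnegative for all i ≥ 26.
Combining, 3·2^(i + 1) ≥ 11(i+1)^5 + 3(i+1).
By the principle of mathematical induction, the result holds for all n ≥ 26.
Hence the smallest such M is 26.

M = 26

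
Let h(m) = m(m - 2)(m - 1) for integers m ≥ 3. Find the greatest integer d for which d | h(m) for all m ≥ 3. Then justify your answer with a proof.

d = 6

Computing the first values: h(3) = 6 and h(4) = 24; gcd(6, 24) = 6, so d ≤ 6.
We prove 6 | m(m - 2)(m - 1) for all m ≥ 3 by induction on m.
When m = 3: h(3) = 6 = 6·(1), so 6 | h(3).
Inductive step: assume the claim holds for m = k, i.e. 6 | h(k). Then
h(k+1) − h(k) = (k-1)·k·(k+1) − (k-2)·(k-1)·k = (k-1)·k·[(k+1) − (k-2)] = 3·(k-1)·k. The product of 2 consecutive integers is divisible by (2)! = 2, so h(k+1) − h(k) is divisible by 3·2 = 6. By the inductive hypothesis 6 | h(k), hence 6 | h(k+1).
Hence, by induction on m, the claim holds for every m ≥ 3.
Therefore the largest such d is 6.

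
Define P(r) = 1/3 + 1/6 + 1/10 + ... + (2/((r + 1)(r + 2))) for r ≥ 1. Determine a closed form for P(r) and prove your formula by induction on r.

We claim P(r) = r/(r + 2) for all r ≥ 1.
Base case (r = 1): P(1) = 1/3, and the closed form gives 1/3. They agree.
Suppose the result is true for r = i, so P(i) = i/(i + 2).
Then P(i+1) = P(i) + (2/((i + 2)(i + 3))) = (i/(i + 2)) + (2/((i + 2)(i + 3))).
Simplifying, P(i+1) = (i + 1)/(i + 3) = (i+1)/((i+1) + 2),
which is the closed form with r = i+1.
Hence, by induction on r, the claim holds for every r ≥ 1.

P(r) = r/(r + 2)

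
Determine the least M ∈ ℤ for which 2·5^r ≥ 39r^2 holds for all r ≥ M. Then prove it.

At r = 3: 250 < 351, so the inequality fails and M ≥ 4. We prove 2·5^r ≥ 39r^2 for all r ≥ 4.
For the base case r = 4: 2·5^r = 1250 and 39r^2 = 624, so 1250 ≥ 624.
Inductive step: assume the claim holds for r = i, so 2·5^i ≥ 39i^2.
Then 2·5^(i + 1) = 5·(2·5^i) ≥ 5·(39i^2).
Also, for i ≥ 4 we have 5·(39i^2) ≥ 39(i+1)^2, since 5 ≥ (1 + 1/i)^2 for all i ≥ 4.
Combining, 2·5^(i + 1) ≥ 39(i+1)^2.
Hence, by induction on r, the claim holds for every r ≥ 4.
Hence the smallest such M is 4.

M = 4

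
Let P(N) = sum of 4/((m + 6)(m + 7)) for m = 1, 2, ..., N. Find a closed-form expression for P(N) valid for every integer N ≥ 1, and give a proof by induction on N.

P(N) = 4N/(7(N + 7))

We claim P(N) = 4N/(7(N + 7)) for all N ≥ 1.
Base case (N = 1): P(1) = 1/14, and the closed form gives 1/14. They agree.
Inductive step: suppose the statement holds for some m ≥ 1, so P(m) = 4m/(7(m + 7)).
Then P(m+1) = P(m) + (4/((m + 7)(m + 8))) = (4m/(7(m + 7))) + (4/((m + 7)(m + 8))).
Simplifying, P(m+1) = 4(m + 1)/(7(m + 8)) = 4(m+1)/(7((m+1) + 7)),
which is the closed form with N = m+1.
By induction, the statement is established for all N ≥ 1.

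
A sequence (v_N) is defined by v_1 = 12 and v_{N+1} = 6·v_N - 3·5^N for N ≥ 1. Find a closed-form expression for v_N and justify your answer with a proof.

Computing the first terms: v_1 = 12, v_2 = 57, v_3 = 267. This suggests v_N = 3·5^N - 3·6^(N - 1).
Base case (N = 1): the formula gives 12 = 12 = v_1.
For the inductive step, assume it holds for an arbitrary m ≥ 1, so v_m = 3·5^m - 3·6^(m - 1).
Then v_{m+1} = 6·v_m - 3·5^m = 6·(3·5^m - 3·6^(m - 1)) - 3·5^m = 3·5^(m + 1) - 3·6^m = 3·5^(m+1) - 3·6^((m+1) - 1),
which is the claimed formula at N = m+1.
This completes the induction.

v_N = 3·5^N - 3·6^(N - 1)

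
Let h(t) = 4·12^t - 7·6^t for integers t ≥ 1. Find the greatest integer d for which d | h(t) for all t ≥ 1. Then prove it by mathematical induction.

Computing the first values: h(1) = 6 and h(2) = 324; gcd(6, 324) = 6, so d ≤ 6.
We prove 6 | 4·12^t - 7·6^t for all t ≥ 1 by induction on t.
When t = 1: h(1) = 6 = 6·(1), so 6 | h(1).
Inductive step: suppose the statement holds for some p ≥ 1, i.e. 6 | h(p). Then
h(p+1) − 12·h(p) = (4·12^(p+1) - 7·6^(p+1)) − 12·(4·12^p - 7·6^p) = (-7)·6^p·(6 − 12) = (42)·6^p. Since 6 | h(p) by the inductive hypothesis, 6 | 12·h(p); and 6 | 42 since 42 = 6·7. Therefore 6 | h(p+1).
By induction, the statement is established for all t ≥ 1.
Therefore the largest such d is 6.

d = 6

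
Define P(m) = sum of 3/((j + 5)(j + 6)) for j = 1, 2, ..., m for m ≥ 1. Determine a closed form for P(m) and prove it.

P(m) = m/(2(m + 6))

We claim P(m) = m/(2(m + 6)) for all m ≥ 1.
When m = 1: P(1) = 1/14, and the closed form gives 1/14. They agree.
Inductive step: suppose the statement holds for some j ≥ 1, so P(j) = j/(2(j + 6)).
Then P(j+1) = P(j) + (3/((j + 6)(j + 7))) = (j/(2(j + 6))) + (3/((j + 6)(j + 7))).
Simplifying, P(j+1) = (j + 1)/(2(j + 7)) = (j+1)/(2((j+1) + 6)),
which is the closed form with m = j+1.
By induction, the statement is established for all m ≥ 1.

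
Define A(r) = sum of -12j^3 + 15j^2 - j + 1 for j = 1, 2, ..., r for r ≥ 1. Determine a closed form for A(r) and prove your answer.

A(r) = -r(3r^3 + r^2 - 4r - 3)

We claim A(r) = -r(3r^3 + r^2 - 4r - 3) for all r ≥ 1.
When r = 1: A(1) = 3, and the closed form gives 3. They agree.
Inductive step: suppose the statement holds for some j ≥ 1, so A(j) = j(-3j^3 - j^2 + 4j + 3).
Then A(j+1) = A(j) + (-j - 12(j + 1)^3 + 15(j + 1)^2) = (j(-3j^3 - j^2 + 4j + 3)) + (-j - 12(j + 1)^3 + 15(j + 1)^2).
Simplifying, A(j+1) = -(j + 1)(3j^3 + 10j^2 + 7j - 3) = -(j+1)(3(j+1)^3 + (j+1)^2 - 4(j+1) - 3),
which is the closed form with r = j+1.
By induction, the statement is established for all r ≥ 1.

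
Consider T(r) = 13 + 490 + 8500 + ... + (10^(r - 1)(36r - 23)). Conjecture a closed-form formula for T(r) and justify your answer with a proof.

T(r) = 10^r(4r - 3) + 3

We claim T(r) = 10^r(4r - 3) + 3 for all r ≥ 1.
For the base case r = 1: T(1) = 13, and the closed form gives 13. They agree.
Inductive step: suppose the statement holds for some j ≥ 1, so T(j) = 10^j(4j - 3) + 3.
Then T(j+1) = T(j) + (10^j(36j + 13)) = (10^j(4j - 3) + 3) + (10^j(36j + 13)).
Simplifying, T(j+1) = 40·10^j·j + 10·10^j + 3 = 10^(j+1)(4(j+1) - 3) + 3,
which is the closed form with r = j+1.
Hence, by induction on r, the claim holds for every r ≥ 1.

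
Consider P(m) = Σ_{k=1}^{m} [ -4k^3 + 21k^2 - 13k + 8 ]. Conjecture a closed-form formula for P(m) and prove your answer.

P(m) = -m(m^3 - 5m^2 - 3m - 5)

We claim P(m) = -m(m^3 - 5m^2 - 3m - 5) for all m ≥ 1.
Base step (m = 1): P(1) = 12, and the closed form gives 12. They agree.
Suppose the result is true for m = k, so P(k) = k(-k^3 + 5k^2 + 3k + 5).
Then P(k+1) = P(k) + (-4k^3 + 9k^2 + 17k + 12) = (k(-k^3 + 5k^2 + 3k + 5)) + (-4k^3 + 9k^2 + 17k + 12).
Simplifying, P(k+1) = -(k + 1)(k^3 - 2k^2 - 10k - 12) = -(k+1)((k+1)^3 - 5(k+1)^2 - 3(k+1) - 5),
which is the closed form with m = k+1.
By the principle of mathematical induction, the result holds for all m ≥ 1.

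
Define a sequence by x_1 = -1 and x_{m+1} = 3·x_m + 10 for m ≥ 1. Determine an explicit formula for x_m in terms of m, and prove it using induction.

x_m = 4·3^(m - 1) - 5

Computing the first terms: x_1 = -1, x_2 = 7, x_3 = 31. This suggests x_m = 4·3^(m - 1) - 5.
When m = 1: the formula gives -1 = -1 = x_1.
Suppose the result is true for m = i, so x_i = 4·3^(i - 1) - 5.
Then x_{i+1} = 3·x_i + 10 = 3·(4·3^(i - 1) - 5) + 10 = 4·3^i - 5 = 4·3^((i+1) - 1) - 5,
which is the claimed formula at m = i+1.
Hence, by induction on m, the claim holds for every m ≥ 1.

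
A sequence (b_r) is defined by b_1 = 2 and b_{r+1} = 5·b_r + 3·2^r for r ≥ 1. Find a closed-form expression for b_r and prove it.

b_r = -2^r + 4·5^(r - 1)

Computing the first terms: b_1 = 2, b_2 = 16, b_3 = 92. This suggests b_r = -2^r + 4·5^(r - 1).
Base step (r = 1): the formula gives 2 = 2 = b_1.
Inductive step: assume the claim holds for r = i, so b_i = -2^i + 4·5^(i - 1).
Then b_{i+1} = 5·b_i + 3·2^i = 5·(-2^i + 4·5^(i - 1)) + 3·2^i = -2^(i + 1) + 4·5^i = -2^(i+1) + 4·5^((i+1) - 1),
which is the claimed formula at r = i+1.
By the principle of mathematical induction, the result holds for all r ≥ 1.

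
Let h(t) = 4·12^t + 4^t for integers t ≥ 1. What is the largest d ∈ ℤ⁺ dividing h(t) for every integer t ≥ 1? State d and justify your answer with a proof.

Computing the first values: h(1) = 52 and h(2) = 592; gcd(52, 592) = 4, so d ≤ 4.
We prove 4 | 4·12^t + 4^t for all t ≥ 1 by induction on t.
For the base case t = 1: h(1) = 52 = 4·(13), so 4 | h(1).
For the inductive step, assume it holds for an arbitrary r ≥ 1, i.e. 4 | h(r). Then
h(r+1) − 12·h(r) = (4·12^(r+1) + 4^(r+1)) − 12·(4·12^r + 4^r) = (1)·4^r·(4 − 12) = (-8)·4^r. Since 4 | h(r) by the inductive hypothesis, 4 | 12·h(r); and 4 | -8 since -8 = 4·-2. Therefore 4 | h(r+1).
By the principle of mathematical induction, the result holds for all t ≥ 1.
Therefore the largest such d is 4.

d = 4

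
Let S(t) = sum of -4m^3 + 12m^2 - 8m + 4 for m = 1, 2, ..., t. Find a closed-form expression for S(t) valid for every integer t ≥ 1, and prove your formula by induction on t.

We claim S(t) = -t(t^3 - 2t^2 - t - 2) for all t ≥ 1.
Base step (t = 1): S(1) = 4, and the closed form gives 4. They agree.
Suppose the result is true for t = m, so S(m) = m(-m^3 + 2m^2 + m + 2).
Then S(m+1) = S(m) + (-4m^3 + 4m + 4) = (m(-m^3 + 2m^2 + m + 2)) + (-4m^3 + 4m + 4).
Simplifying, S(m+1) = -(m + 1)(m^3 + m^2 - 2m - 4) = -(m+1)((m+1)^3 - 2(m+1)^2 - (m+1) - 2),
which is the closed form with t = m+1.
By the principle of mathematical induction, the result holds for all t ≥ 1.

S(t) = -t(t^3 - 2t^2 - t - 2)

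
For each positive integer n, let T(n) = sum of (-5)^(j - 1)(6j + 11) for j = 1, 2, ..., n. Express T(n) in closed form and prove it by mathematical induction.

We claim T(n) = -(-5)^n(n + 2) + 2 for all n ≥ 1.
Base case (n = 1): T(1) = 17, and the closed form gives 17. They agree.
Inductive step: assume the claim holds for n = j, so T(j) = -(-5)^j(j + 2) + 2.
Then T(j+1) = T(j) + ((-5)^j(6j + 17)) = (-(-5)^j(j + 2) + 2) + ((-5)^j(6j + 17)).
Simplifying, T(j+1) = 5(-5)^j·j + 15(-5)^j + 2 = -(-5)^(j+1)((j+1) + 2) + 2,
which is the closed form with n = j+1.
This completes the induction.

T(n) = -(-5)^n(n + 2) + 2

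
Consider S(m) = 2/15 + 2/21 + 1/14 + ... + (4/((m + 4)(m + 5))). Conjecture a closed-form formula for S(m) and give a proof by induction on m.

S(m) = 4m/(5(m + 5))

We claim S(m) = 4m/(5(m + 5)) for all m ≥ 1.
Base step (m = 1): S(1) = 2/15, and the closed form gives 2/15. They agree.
Inductive step: suppose the statement holds for some i ≥ 1, so S(i) = 4i/(5(i + 5)).
Then S(i+1) = S(i) + (4/((i + 5)(i + 6))) = (4i/(5(i + 5))) + (4/((i + 5)(i + 6))).
Simplifying, S(i+1) = 4(i + 1)/(5(i + 6)) = 4(i+1)/(5((i+1) + 5)),
which is the closed form with m = i+1.
Hence, by induction on m, the claim holds for every m ≥ 1.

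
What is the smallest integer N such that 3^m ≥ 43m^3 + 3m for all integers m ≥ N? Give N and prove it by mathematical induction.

At m = 9: 19683 < 31374, so the inequality fails and N ≥ 10. We prove 3^m ≥ 43m^3 + 3m for all m ≥ 10.
For the base case m = 10: 3^m = 59049 and 43m^3 + 3m = 43030, so 59049 ≥ 43030.
For the inductive step, assume it holds for an arbitrary p ≥ 10, so 3^p ≥ 43p^3 + 3p.
Then 3^(p + 1) = 3·(3^p) ≥ 3·(43p^3 + 3p).
Also, for p ≥ 10 we have 3·(43p^3 + 3p) ≥ 43(p+1)^3 + 3(p+1), since 3·(43p^3 + 3p) − (43(p+1)^3 + 3(p+1)) = 86p^3 - 129p^2 - 123p - 46, which is nonnegative for all p ≥ 10.
Combining, 3^(p + 1) ≥ 43(p+1)^3 + 3(p+1).
Hence, by induction on m, the claim holds for every m ≥ 10.
Hence the smallest such N is 10.

N = 10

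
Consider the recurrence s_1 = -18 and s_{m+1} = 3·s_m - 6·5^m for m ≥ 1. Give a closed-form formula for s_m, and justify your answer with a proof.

s_m = -3^m - 3·5^m

Computing the first terms: s_1 = -18, s_2 = -84, s_3 = -402. This suggests s_m = -3^m - 3·5^m.
Base case (m = 1): the formula gives -18 = -18 = s_1.
Inductive step: suppose the statement holds for some r ≥ 1, so s_r = -3^r - 3·5^r.
Then s_{r+1} = 3·s_r - 6·5^r = 3·(-3^r - 3·5^r) - 6·5^r = -3^(r + 1) - 3·5^(r + 1),
which is the claimed formula at m = r+1.
By the principle of mathematical induction, the result holds for all m ≥ 1.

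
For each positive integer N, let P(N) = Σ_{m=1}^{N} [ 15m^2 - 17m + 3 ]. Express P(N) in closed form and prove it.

P(N) = N(5N^2 - N - 3)

We claim P(N) = N(5N^2 - N - 3) for all N ≥ 1.
Base case (N = 1): P(1) = 1, and the closed form gives 1. They agree.
Inductive step: assume the claim holds for N = m, so P(m) = m(5m^2 - m - 3).
Then P(m+1) = P(m) + (15m^2 + 13m + 1) = (m(5m^2 - m - 3)) + (15m^2 + 13m + 1).
Simplifying, P(m+1) = (m + 1)(5m^2 + 9m + 1) = (m+1)(5(m+1)^2 - (m+1) - 3),
which is the closed form with N = m+1.
By induction, the statement is established for all N ≥ 1.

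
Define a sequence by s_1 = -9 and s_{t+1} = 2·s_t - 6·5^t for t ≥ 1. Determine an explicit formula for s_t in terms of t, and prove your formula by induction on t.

Computing the first terms: s_1 = -9, s_2 = -48, s_3 = -246. This suggests s_t = 2^(t - 1) - 2·5^t.
Base case (t = 1): the formula gives -9 = -9 = s_1.
For the inductive step, assume it holds for an arbitrary k ≥ 1, so s_k = 2^(k - 1) - 2·5^k.
Then s_{k+1} = 2·s_k - 6·5^k = 2·(2^(k - 1) - 2·5^k) - 6·5^k = 2^k - 2·5^(k + 1) = 2^((k+1) - 1) - 2·5^(k+1),
which is the claimed formula at t = k+1.
By induction, the statement is established for all t ≥ 1.

s_t = 2^(t - 1) - 2·5^t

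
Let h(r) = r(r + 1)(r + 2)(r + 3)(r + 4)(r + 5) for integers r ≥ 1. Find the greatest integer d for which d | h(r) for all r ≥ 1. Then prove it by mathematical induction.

d = 720

Computing the first values: h(1) = 720 and h(2) = 5040; gcd(720, 5040) = 720, so d ≤ 720.
We prove 720 | r(r + 1)(r + 2)(r + 3)(r + 4)(r + 5) for all r ≥ 1 by induction on r.
Base step (r = 1): h(1) = 720 = 720·(1), so 720 | h(1).
For the inductive step, assume it holds for an arbitrary k ≥ 1, i.e. 720 | h(k). Then
h(k+1) − h(k) = (k+1)·(k+2)·(k+3)·(k+4)·(k+5)·(k+6) − k·(k+1)·(k+2)·(k+3)·(k+4)·(k+5) = (k+1)·(k+2)·(k+3)·(k+4)·(k+5)·[(k+6) − k] = 6·(k+1)·(k+2)·(k+3)·(k+4)·(k+5). The product of 5 consecutive integers is divisible by (5)! = 120, so h(k+1) − h(k) is divisible by 6·120 = 720. By the inductive hypothesis 720 | h(k), hence 720 | h(k+1).
By the principle of mathematical induction, the result holds for all r ≥ 1.
Therefore the largest such d is 720.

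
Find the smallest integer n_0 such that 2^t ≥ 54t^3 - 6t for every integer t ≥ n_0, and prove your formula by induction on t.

n_0 = 19

At t = 18: 262144 < 314820, so the inequality fails and n_0 ≥ 19. We prove 2^t ≥ 54t^3 - 6t for all t ≥ 19.
Base step (t = 19): 2^t = 524288 and 54t^3 - 6t = 370272, so 524288 ≥ 370272.
For the inductive step, assume it holds for an arbitrary k ≥ 19, so 2^k ≥ 54k^3 - 6k.
Then 2^(k + 1) = 2·(2^k) ≥ 2·(54k^3 - 6k).
Also, for k ≥ 19 we have 2·(54k^3 - 6k) ≥ 54(k+1)^3 - 6(k+1), since 2·(54k^3 - 6k) − (54(k+1)^3 - 6(k+1)) = 54k^3 - 162k^2 - 168k - 48, which is nonnegative for all k ≥ 19.
Combining, 2^(k + 1) ≥ 54(k+1)^3 - 6(k+1).
By the principle of mathematical induction, the result holds for all t ≥ 19.
Hence the smallest such n_0 is 19.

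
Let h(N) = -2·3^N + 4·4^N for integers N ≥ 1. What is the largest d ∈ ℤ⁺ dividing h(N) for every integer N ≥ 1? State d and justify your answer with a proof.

d = 2

Computing the first values: h(1) = 10 and h(2) = 46; gcd(10, 46) = 2, so d ≤ 2.
We prove 2 | -2·3^N + 4·4^N for all N ≥ 1 by induction on N.
Base step (N = 1): h(1) = 10 = 2·(5), so 2 | h(1).
Suppose the result is true for N = i, i.e. 2 | h(i). Then
h(i+1) − 4·h(i) = (-2·3^(i+1) + 4·4^(i+1)) − 4·(-2·3^i + 4·4^i) = (-2)·3^i·(3 − 4) = (2)·3^i. Since 2 | h(i) by the inductive hypothesis, 2 | 4·h(i); and 2 | 2 since 2 = 2·1. Therefore 2 | h(i+1).
By the principle of mathematical induction, the result holds for all N ≥ 1.
Therefore the largest such d is 2.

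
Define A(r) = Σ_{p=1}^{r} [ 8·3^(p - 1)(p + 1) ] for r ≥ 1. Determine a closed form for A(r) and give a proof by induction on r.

We claim A(r) = 2·3^r(2r + 1) - 2 for all r ≥ 1.
Base step (r = 1): A(1) = 16, and the closed form gives 16. They agree.
For the inductive step, assume it holds for an arbitrary p ≥ 1, so A(p) = 2·3^p(2p + 1) - 2.
Then A(p+1) = A(p) + (8·3^p(p + 2)) = (2·3^p(2p + 1) - 2) + (8·3^p(p + 2)).
Simplifying, A(p+1) = 12·3^p·p + 18·3^p - 2 = 2·3^(p+1)(2(p+1) + 1) - 2,
which is the closed form with r = p+1.
Hence, by induction on r, the claim holds for every r ≥ 1.

A(r) = 2·3^r(2r + 1) - 2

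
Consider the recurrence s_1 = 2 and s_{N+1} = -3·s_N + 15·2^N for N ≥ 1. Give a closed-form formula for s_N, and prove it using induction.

s_N = -4(-3)^(N - 1) + 3·2^N

Computing the first terms: s_1 = 2, s_2 = 24, s_3 = -12. This suggests s_N = -4(-3)^(N - 1) + 3·2^N.
When N = 1: the formula gives 2 = 2 = s_1.
For the inductive step, assume it holds for an arbitrary i ≥ 1, so s_i = -4(-3)^(i - 1) + 3·2^i.
Then s_{i+1} = -3·s_i + 15·2^i = -3·(-4(-3)^(i - 1) + 3·2^i) + 15·2^i = -4(-3)^i + 3·2^(i + 1) = -4(-3)^((i+1) - 1) + 3·2^(i+1),
which is the claimed formula at N = i+1.
This completes the induction.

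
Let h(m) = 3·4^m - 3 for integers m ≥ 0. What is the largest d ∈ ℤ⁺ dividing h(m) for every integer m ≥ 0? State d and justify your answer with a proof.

d = 9

Computing the first values: h(0) = 0 and h(1) = 9; gcd(0, 9) = 9, so d ≤ 9.
We prove 9 | 3·4^m - 3 for all m ≥ 0 by induction on m.
For the base case m = 0: h(0) = 0 = 9·(0), so 9 | h(0).
Suppose the result is true for m = p, i.e. 9 | h(p). Then
h(p+1) = 3·4^(p+1) - 3 = 4·(3·4^p - 3) + 9 = 4·h(p) + 9. The first term is divisible by 9 by the inductive hypothesis, and 9 is divisible by 9. Hence 9 | h(p+1).
By induction, the statement is established for all m ≥ 0.
Therefore the largest such d is 9.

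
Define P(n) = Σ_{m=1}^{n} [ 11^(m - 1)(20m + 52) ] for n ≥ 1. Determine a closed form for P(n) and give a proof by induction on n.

We claim P(n) = 11^n(2n + 5) - 5 for all n ≥ 1.
For the base case n = 1: P(1) = 72, and the closed form gives 72. They agree.
Inductive step: assume the claim holds for n = m, so P(m) = 11^m(2m + 5) - 5.
Then P(m+1) = P(m) + (11^m(20m + 72)) = (11^m(2m + 5) - 5) + (11^m(20m + 72)).
Simplifying, P(m+1) = 22·11^m·m + 77·11^m - 5 = 11^(m+1)(2(m+1) + 5) - 5,
which is the closed form with n = m+1.
By the principle of mathematical induction, the result holds for all n ≥ 1.

P(n) = 11^n(2n + 5) - 5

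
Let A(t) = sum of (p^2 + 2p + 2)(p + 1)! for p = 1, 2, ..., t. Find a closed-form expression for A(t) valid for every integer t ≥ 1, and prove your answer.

We claim A(t) = (t + 1)(t + 2)! - 2 for all t ≥ 1.
When t = 1: A(1) = 10, and the closed form gives 10. They agree.
Suppose the result is true for t = p, so A(p) = (p + 1)(p + 2)! - 2.
Then A(p+1) = A(p) + ((p^2 + 4p + 5)(p + 2)!) = ((p + 1)(p + 2)! - 2) + ((p^2 + 4p + 5)(p + 2)!).
Simplifying, A(p+1) = ((p+1) + 1)((p+1) + 2)! - 2,
which is the closed form with t = p+1.
This completes the induction.

A(t) = (t + 1)(t + 2)! - 2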